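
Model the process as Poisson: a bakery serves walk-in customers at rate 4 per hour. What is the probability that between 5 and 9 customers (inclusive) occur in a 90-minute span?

0.6310

Over the interval, μ = 4 × 1.5 = 6 (a 90-minute span = 1.5 hours).
P(5 ≤ N ≤ 9) = Σ_{j=5}^{9} e^(−6) · 6^j/j! ≈ 0.6310.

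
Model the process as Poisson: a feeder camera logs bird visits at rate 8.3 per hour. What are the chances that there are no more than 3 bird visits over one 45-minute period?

Over the interval, μ = 8.3 × 0.75 = 6.225 (a 45-minute period = 0.75 hours).
P(N ≤ 3) = Σ_{j=0}^{3} e^(−μ) μ^j/j! ≈ 0.1322.

0.1322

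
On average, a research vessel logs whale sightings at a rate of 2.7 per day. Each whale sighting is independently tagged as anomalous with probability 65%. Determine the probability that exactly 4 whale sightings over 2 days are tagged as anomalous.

0.1891

Thinning: the whale sightings that are tagged as anomalous themselves form a Poisson process with rate 0.65 × 2.7 = 1.755 per day.
Over the interval, μ = 1.755 × 2 = 3.51 (2 days).
P(N = 4) = e^(−3.51) · 3.51^4/4! ≈ 0.1891.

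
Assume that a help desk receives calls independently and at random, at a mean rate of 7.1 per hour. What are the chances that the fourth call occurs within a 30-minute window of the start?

Over the interval, μ = 7.1 × 0.5 = 3.55 (a 30-minute window = 0.5 hours).
The fourth arrival falls in the interval iff at least 4 events occur there: P(S_4 ≤ t) = P(N ≥ 4) = 1 − P(N ≤ 3) ≈ 0.4741.

0.4741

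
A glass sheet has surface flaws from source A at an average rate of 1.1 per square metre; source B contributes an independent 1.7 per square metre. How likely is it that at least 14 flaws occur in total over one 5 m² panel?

Independent Poisson processes superpose: combined rate λ = 1.1 + 1.7 = 2.8 per square metre.
Over the interval, μ = 2.8 × 5 = 14 (a 5 m² panel = 5 square metres).
P(N ≥ 14) = 1 − P(N ≤ 13) ≈ 0.5356.

0.5356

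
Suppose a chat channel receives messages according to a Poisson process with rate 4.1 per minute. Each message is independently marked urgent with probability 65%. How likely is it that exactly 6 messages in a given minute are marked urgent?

Thinning: the messages that are marked urgent themselves form a Poisson process with rate 0.65 × 4.1 = 2.665 per minute.
So μ = 2.665.
P(N = 6) = e^(−2.665) · 2.665^6/6! ≈ 0.0346.

0.0346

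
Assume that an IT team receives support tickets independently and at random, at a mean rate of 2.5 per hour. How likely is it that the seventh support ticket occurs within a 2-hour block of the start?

Over the interval, μ = 2.5 × 2 = 5 (a 2-hour block = 2 hours).
The seventh arrival falls in the interval iff at least 7 events occur there: P(S_7 ≤ t) = P(N ≥ 7) = 1 − P(N ≤ 6) ≈ 0.2378.

0.2378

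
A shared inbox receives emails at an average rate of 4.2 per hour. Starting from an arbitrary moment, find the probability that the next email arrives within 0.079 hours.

0.2824

Inter-arrival times are exponential with rate λ = 4.2 per hour.
P(T ≤ 0.079) = 1 − e^(−λt) = 1 − e^(−4.2 × 0.079) = 1 − e^(−0.3318) ≈ 0.2824.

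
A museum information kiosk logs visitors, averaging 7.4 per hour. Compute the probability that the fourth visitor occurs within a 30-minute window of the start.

0.5058

Over the interval, μ = 7.4 × 0.5 = 3.7 (a 30-minute window = 0.5 hours).
The fourth arrival falls in the interval iff at least 4 events occur there: P(S_4 ≤ t) = P(N ≥ 4) = 1 − P(N ≤ 3) ≈ 0.5058.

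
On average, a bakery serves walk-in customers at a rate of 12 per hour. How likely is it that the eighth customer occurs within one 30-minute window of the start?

0.2560

Over the interval, μ = 12 × 0.5 = 6 (a 30-minute window = 0.5 hours).
The eighth arrival falls in the interval iff at least 8 events occur there: P(S_8 ≤ t) = P(N ≥ 8) = 1 − P(N ≤ 7) ≈ 0.2560.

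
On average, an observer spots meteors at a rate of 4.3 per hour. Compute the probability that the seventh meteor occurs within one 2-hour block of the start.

0.7543

Over the interval, μ = 4.3 × 2 = 8.6 (a 2-hour block = 2 hours).
The seventh arrival falls in the interval iff at least 7 events occur there: P(S_7 ≤ t) = P(N ≥ 7) = 1 − P(N ≤ 6) ≈ 0.7543.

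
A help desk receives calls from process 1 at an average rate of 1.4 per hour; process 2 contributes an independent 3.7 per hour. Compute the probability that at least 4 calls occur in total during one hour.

Independent Poisson processes superpose: combined rate λ = 1.4 + 3.7 = 5.1 per hour.
So μ = 5.1.
P(N ≥ 4) = 1 − P(N ≤ 3) ≈ 0.7487.

0.7487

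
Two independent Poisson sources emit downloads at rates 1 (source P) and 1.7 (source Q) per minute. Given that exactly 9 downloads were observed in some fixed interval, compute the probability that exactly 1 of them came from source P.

0.0823

Given the total, each event is independently from source P with probability p = λ_P/(λ_P+λ_Q) = 1/2.7 ≈ 0.3704.
So K ~ Binomial(9, 1/2.7): P(K = 1) = C(9,1) · (1/2.7)^1 · (1.7/2.7)^8 ≈ 0.0823.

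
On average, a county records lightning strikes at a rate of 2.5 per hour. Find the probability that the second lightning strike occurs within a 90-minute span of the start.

0.8883

Over the interval, μ = 2.5 × 1.5 = 3.75 (a 90-minute span = 1.5 hours).
The second arrival falls in the interval iff at least 2 events occur there: P(S_2 ≤ t) = P(N ≥ 2) = 1 − P(N ≤ 1) ≈ 0.8883.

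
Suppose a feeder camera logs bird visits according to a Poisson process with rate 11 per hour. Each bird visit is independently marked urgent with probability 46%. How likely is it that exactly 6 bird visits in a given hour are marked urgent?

0.1479

Thinning: the bird visits that are marked urgent themselves form a Poisson process with rate 0.46 × 11 = 5.06 per hour.
So μ = 5.06.
P(N = 6) = e^(−5.06) · 5.06^6/6! ≈ 0.1479.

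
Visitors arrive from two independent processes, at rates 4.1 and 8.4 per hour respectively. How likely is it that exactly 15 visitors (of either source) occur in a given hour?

Independent Poisson processes superpose: combined rate λ = 4.1 + 8.4 = 12.5 per hour.
So μ = 12.5.
P(N = 15) = e^(−12.5) · 12.5^15/15! ≈ 0.0810.

0.0810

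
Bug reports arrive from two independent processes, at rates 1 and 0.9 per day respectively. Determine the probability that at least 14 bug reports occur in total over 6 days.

0.2570

Independent Poisson processes superpose: combined rate λ = 1 + 0.9 = 1.9 per day.
Over the interval, μ = 1.9 × 6 = 11.4 (6 days).
P(N ≥ 14) = 1 − P(N ≤ 13) ≈ 0.2570.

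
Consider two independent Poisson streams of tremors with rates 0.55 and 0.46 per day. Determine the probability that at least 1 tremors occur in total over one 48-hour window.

0.8673

Independent Poisson processes superpose: combined rate λ = 0.55 + 0.46 = 1.01 per day.
Over the interval, μ = 1.01 × 2 = 2.02 (a 48-hour window = 2 days).
P(N ≥ 1) = 1 − P(N ≤ 0) ≈ 0.8673.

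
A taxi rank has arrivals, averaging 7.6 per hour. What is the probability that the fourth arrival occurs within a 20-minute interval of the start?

0.2496

Over the interval, μ = 7.6 × 1/3 ≈ 2.53333 (a 20-minute interval = 1/3 hours).
The fourth arrival falls in the interval iff at least 4 events occur there: P(S_4 ≤ t) = P(N ≥ 4) = 1 − P(N ≤ 3) ≈ 0.2496.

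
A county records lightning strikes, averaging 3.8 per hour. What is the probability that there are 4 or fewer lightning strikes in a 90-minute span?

0.3272

Over the interval, μ = 3.8 × 1.5 = 5.7 (a 90-minute span = 1.5 hours).
P(N ≤ 4) = Σ_{j=0}^{4} e^(−μ) μ^j/j! ≈ 0.3272.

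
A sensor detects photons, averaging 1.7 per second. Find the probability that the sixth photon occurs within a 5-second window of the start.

0.8504

Over the interval, μ = 1.7 × 5 = 8.5 (a 5-second window = 5 seconds).
The sixth arrival falls in the interval iff at least 6 events occur there: P(S_6 ≤ t) = P(N ≥ 6) = 1 − P(N ≤ 5) ≈ 0.8504.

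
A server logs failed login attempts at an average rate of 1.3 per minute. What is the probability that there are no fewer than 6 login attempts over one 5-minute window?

Over the interval, μ = 1.3 × 5 = 6.5 (a 5-minute window = 5 minutes).
P(N ≥ 6) = 1 − P(N ≤ 5) = 1 − Σ_{j=0}^{5} e^(−μ) μ^j/j! ≈ 0.6310.

0.6310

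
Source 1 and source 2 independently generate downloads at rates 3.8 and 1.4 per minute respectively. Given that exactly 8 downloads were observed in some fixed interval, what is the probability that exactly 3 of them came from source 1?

0.0309

Given the total, each event is independently from source 1 with probability p = λ_1/(λ_1+λ_2) = 3.8/5.2 ≈ 0.7308.
So K ~ Binomial(8, 3.8/5.2): P(K = 3) = C(8,3) · (3.8/5.2)^3 · (1.4/5.2)^5 ≈ 0.0309.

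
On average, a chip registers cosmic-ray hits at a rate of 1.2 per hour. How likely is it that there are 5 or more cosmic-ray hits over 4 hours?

Over the interval, μ = 1.2 × 4 = 4.8 (4 hours).
P(N ≥ 5) = 1 − P(N ≤ 4) = 1 − Σ_{j=0}^{4} e^(−μ) μ^j/j! ≈ 0.5237.

0.5237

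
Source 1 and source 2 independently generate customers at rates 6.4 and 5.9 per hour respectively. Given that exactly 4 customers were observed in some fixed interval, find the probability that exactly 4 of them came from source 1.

0.0733

Given the total, each event is independently from source 1 with probability p = λ_1/(λ_1+λ_2) = 6.4/12.3 ≈ 0.5203.
So K ~ Binomial(4, 6.4/12.3): P(K = 4) = C(4,4) · (6.4/12.3)^4 · (5.9/12.3)^0 ≈ 0.0733.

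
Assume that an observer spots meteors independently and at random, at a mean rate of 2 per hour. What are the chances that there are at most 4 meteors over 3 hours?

0.2851

Over the interval, μ = 2 × 3 = 6 (3 hours).
P(N ≤ 4) = Σ_{j=0}^{4} e^(−μ) μ^j/j! ≈ 0.2851.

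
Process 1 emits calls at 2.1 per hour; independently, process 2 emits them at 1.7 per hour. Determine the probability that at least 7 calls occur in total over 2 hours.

Independent Poisson processes superpose: combined rate λ = 2.1 + 1.7 = 3.8 per hour.
Over the interval, μ = 3.8 × 2 = 7.6 (2 hours).
P(N ≥ 7) = 1 − P(N ≤ 6) ≈ 0.6354.

0.6354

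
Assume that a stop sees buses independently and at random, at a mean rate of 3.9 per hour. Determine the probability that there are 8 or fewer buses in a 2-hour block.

0.6204

Over the interval, μ = 3.9 × 2 = 7.8 (a 2-hour block = 2 hours).
P(N ≤ 8) = Σ_{j=0}^{8} e^(−μ) μ^j/j! ≈ 0.6204.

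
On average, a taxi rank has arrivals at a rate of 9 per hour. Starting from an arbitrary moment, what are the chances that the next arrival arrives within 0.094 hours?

Inter-arrival times are exponential with rate λ = 9 per hour.
P(T ≤ 0.094) = 1 − e^(−λt) = 1 − e^(−9 × 0.094) = 1 − e^(−0.846) ≈ 0.5709.

0.5709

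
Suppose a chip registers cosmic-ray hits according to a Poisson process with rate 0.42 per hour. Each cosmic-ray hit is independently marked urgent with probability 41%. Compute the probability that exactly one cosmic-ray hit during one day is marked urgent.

0.0663

Thinning: the cosmic-ray hits that are marked urgent themselves form a Poisson process with rate 0.41 × 0.42 = 0.1722 per hour.
Over the interval, μ = 0.1722 × 24 = 4.1328 (a day = 24 hours).
P(N = 1) = e^(−4.1328) · 4.1328^1/1! ≈ 0.0663.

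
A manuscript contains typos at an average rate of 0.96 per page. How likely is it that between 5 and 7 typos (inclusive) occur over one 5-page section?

Over the interval, μ = 0.96 × 5 = 4.8 (a 5-page section = 5 pages).
P(5 ≤ N ≤ 7) = Σ_{j=5}^{7} e^(−4.8) · 4.8^j/j! ≈ 0.4104.

0.4104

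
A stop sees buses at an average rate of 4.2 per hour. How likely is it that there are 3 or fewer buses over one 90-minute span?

Over the interval, μ = 4.2 × 1.5 = 6.3 (a 90-minute span = 1.5 hours).
P(N ≤ 3) = Σ_{j=0}^{3} e^(−μ) μ^j/j! ≈ 0.1264.

0.1264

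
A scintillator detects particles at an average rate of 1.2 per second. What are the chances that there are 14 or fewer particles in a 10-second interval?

0.7720

Over the interval, μ = 1.2 × 10 = 12 (a 10-second interval = 10 seconds).
P(N ≤ 14) = Σ_{j=0}^{14} e^(−μ) μ^j/j! ≈ 0.7720.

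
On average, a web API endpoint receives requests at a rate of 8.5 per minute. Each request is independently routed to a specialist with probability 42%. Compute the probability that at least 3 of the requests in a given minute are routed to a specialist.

0.6919

Thinning: the requests that are routed to a specialist themselves form a Poisson process with rate 0.42 × 8.5 = 3.57 per minute.
So μ = 3.57.
P(N ≥ 3) = 1 − P(N ≤ 2) ≈ 0.6919.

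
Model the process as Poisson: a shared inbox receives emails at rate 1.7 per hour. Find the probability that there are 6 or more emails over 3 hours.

0.4016

Over the interval, μ = 1.7 × 3 = 5.1 (3 hours).
P(N ≥ 6) = 1 − P(N ≤ 5) = 1 − Σ_{j=0}^{5} e^(−μ) μ^j/j! ≈ 0.4016.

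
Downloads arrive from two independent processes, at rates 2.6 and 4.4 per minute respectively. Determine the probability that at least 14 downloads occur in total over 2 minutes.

0.5356

Independent Poisson processes superpose: combined rate λ = 2.6 + 4.4 = 7 per minute.
Over the interval, μ = 7 × 2 = 14 (2 minutes).
P(N ≥ 14) = 1 − P(N ≤ 13) ≈ 0.5356.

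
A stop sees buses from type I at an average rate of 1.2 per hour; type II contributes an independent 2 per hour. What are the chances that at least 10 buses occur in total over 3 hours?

Independent Poisson processes superpose: combined rate λ = 1.2 + 2 = 3.2 per hour.
Over the interval, μ = 3.2 × 3 = 9.6 (3 hours).
P(N ≥ 10) = 1 − P(N ≤ 9) ≈ 0.4911.

0.4911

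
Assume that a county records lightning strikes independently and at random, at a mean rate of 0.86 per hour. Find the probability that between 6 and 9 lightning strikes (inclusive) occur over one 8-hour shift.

0.5262

Over the interval, μ = 0.86 × 8 = 6.88 (an 8-hour shift = 8 hours).
P(6 ≤ N ≤ 9) = Σ_{j=6}^{9} e^(−6.88) · 6.88^j/j! ≈ 0.5262.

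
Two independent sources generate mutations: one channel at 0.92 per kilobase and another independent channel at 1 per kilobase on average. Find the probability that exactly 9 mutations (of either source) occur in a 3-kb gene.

Independent Poisson processes superpose: combined rate λ = 0.92 + 1 = 1.92 per kilobase.
Over the interval, μ = 1.92 × 3 = 5.76 (a 3-kb gene = 3 kilobases).
P(N = 9) = e^(−5.76) · 5.76^9/9! ≈ 0.0606.

0.0606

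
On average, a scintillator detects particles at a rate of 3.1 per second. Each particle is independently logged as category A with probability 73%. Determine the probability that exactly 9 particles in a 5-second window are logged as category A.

Thinning: the particles that are logged as category A themselves form a Poisson process with rate 0.73 × 3.1 = 2.263 per second.
Over the interval, μ = 2.263 × 5 = 11.315 (a 5-second window = 5 seconds).
P(N = 9) = e^(−11.315) · 11.315^9/9! ≈ 0.1021.

0.1021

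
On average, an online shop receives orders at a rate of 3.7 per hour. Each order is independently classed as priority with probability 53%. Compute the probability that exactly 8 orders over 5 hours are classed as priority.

0.1169

Thinning: the orders that are classed as priority themselves form a Poisson process with rate 0.53 × 3.7 = 1.961 per hour.
Over the interval, μ = 1.961 × 5 = 9.805 (5 hours).
P(N = 8) = e^(−9.805) · 9.805^8/8! ≈ 0.1169.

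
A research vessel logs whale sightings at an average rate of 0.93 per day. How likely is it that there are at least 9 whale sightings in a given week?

0.2096

Over the interval, μ = 0.93 × 7 = 6.51 (a week = 7 days).
P(N ≥ 9) = 1 − P(N ≤ 8) = 1 − Σ_{j=0}^{8} e^(−μ) μ^j/j! ≈ 0.2096.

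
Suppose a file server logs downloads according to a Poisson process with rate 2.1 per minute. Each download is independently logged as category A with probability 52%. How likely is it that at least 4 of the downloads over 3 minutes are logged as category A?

0.4144

Thinning: the downloads that are logged as category A themselves form a Poisson process with rate 0.52 × 2.1 = 1.092 per minute.
Over the interval, μ = 1.092 × 3 = 3.276 (3 minutes).
P(N ≥ 4) = 1 − P(N ≤ 3) ≈ 0.4144.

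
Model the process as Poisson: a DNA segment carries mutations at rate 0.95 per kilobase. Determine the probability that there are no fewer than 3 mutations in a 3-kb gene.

0.5424

Over the interval, μ = 0.95 × 3 = 2.85 (a 3-kb gene = 3 kilobases).
P(N ≥ 3) = 1 − P(N ≤ 2) = 1 − Σ_{j=0}^{2} e^(−μ) μ^j/j! ≈ 0.5424.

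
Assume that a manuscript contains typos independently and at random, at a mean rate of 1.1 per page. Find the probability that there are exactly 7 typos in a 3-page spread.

Over the interval, μ = 1.1 × 3 = 3.3 (a 3-page spread = 3 pages).
P(N = 7) = e^(−μ) μ^7/7! = e^(−3.3) · 3.3^7/5040 ≈ 0.0312.

0.0312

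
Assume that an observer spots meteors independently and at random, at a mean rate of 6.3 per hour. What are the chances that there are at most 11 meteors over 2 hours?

0.3950

Over the interval, μ = 6.3 × 2 = 12.6 (2 hours).
P(N ≤ 11) = Σ_{j=0}^{11} e^(−μ) μ^j/j! ≈ 0.3950.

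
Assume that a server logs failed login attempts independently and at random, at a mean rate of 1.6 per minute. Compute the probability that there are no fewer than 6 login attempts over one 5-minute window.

0.8088

Over the interval, μ = 1.6 × 5 = 8 (a 5-minute window = 5 minutes).
P(N ≥ 6) = 1 − P(N ≤ 5) = 1 − Σ_{j=0}^{5} e^(−μ) μ^j/j! ≈ 0.8088.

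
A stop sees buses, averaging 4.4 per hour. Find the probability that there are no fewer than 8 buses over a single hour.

With mean μ = 4.4 per hour,
P(N ≥ 8) = 1 − P(N ≤ 7) = 1 − Σ_{j=0}^{7} e^(−μ) μ^j/j! ≈ 0.0786.

0.0786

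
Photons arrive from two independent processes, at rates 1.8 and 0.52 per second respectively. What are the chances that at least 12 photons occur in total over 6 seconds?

0.7332

Independent Poisson processes superpose: combined rate λ = 1.8 + 0.52 = 2.32 per second.
Over the interval, μ = 2.32 × 6 = 13.92 (6 seconds).
P(N ≥ 12) = 1 − P(N ≤ 11) ≈ 0.7332.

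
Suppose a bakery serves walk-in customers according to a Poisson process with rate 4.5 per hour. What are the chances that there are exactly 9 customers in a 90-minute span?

0.0939

Over the interval, μ = 4.5 × 1.5 = 6.75 (a 90-minute span = 1.5 hours).
P(N = 9) = e^(−μ) μ^9/9! = e^(−6.75) · 6.75^9/362880 ≈ 0.0939.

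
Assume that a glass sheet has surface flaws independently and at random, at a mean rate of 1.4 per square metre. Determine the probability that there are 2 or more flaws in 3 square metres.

Over the interval, μ = 1.4 × 3 = 4.2 (3 square metres).
P(N ≥ 2) = 1 − P(N ≤ 1) = 1 − Σ_{j=0}^{1} e^(−μ) μ^j/j! ≈ 0.9220.

0.9220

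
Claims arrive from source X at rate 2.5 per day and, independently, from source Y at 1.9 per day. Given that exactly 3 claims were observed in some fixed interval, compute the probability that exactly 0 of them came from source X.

Given the total, each event is independently from source X with probability p = λ_X/(λ_X+λ_Y) = 2.5/4.4 ≈ 0.5682.
So K ~ Binomial(3, 2.5/4.4): P(K = 0) = C(3,0) · (2.5/4.4)^0 · (1.9/4.4)^3 ≈ 0.0805.

0.0805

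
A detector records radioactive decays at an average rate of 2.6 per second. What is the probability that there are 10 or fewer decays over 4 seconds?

Over the interval, μ = 2.6 × 4 = 10.4 (4 seconds).
P(N ≤ 10) = Σ_{j=0}^{10} e^(−μ) μ^j/j! ≈ 0.5331.

0.5331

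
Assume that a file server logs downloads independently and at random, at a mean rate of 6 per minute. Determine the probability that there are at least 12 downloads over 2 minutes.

0.5384

Over the interval, μ = 6 × 2 = 12 (2 minutes).
P(N ≥ 12) = 1 − P(N ≤ 11) = 1 − Σ_{j=0}^{11} e^(−μ) μ^j/j! ≈ 0.5384.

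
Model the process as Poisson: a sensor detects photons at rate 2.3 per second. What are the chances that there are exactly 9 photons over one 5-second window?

0.0982

Over the interval, μ = 2.3 × 5 = 11.5 (a 5-second window = 5 seconds).
P(N = 9) = e^(−μ) μ^9/9! = e^(−11.5) · 11.5^9/362880 ≈ 0.0982.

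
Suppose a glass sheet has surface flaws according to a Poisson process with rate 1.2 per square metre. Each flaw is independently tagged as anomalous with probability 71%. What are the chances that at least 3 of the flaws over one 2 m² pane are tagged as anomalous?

0.2438

Thinning: the flaws that are tagged as anomalous themselves form a Poisson process with rate 0.71 × 1.2 = 0.852 per square metre.
Over the interval, μ = 0.852 × 2 = 1.704 (a 2 m² pane = 2 square metres).
P(N ≥ 3) = 1 − P(N ≤ 2) ≈ 0.2438.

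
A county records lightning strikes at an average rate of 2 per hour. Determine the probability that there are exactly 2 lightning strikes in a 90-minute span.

0.2240

Over the interval, μ = 2 × 1.5 = 3 (a 90-minute span = 1.5 hours).
P(N = 2) = e^(−μ) μ^2/2! = e^(−3) · 3^2/2 ≈ 0.2240.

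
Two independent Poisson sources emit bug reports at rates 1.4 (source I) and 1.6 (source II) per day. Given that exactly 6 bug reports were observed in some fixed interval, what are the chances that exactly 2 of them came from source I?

Given the total, each event is independently from source I with probability p = λ_I/(λ_I+λ_II) = 1.4/3 ≈ 0.4667.
So K ~ Binomial(6, 1.4/3): P(K = 2) = C(6,2) · (1.4/3)^2 · (1.6/3)^4 ≈ 0.2643.

0.2643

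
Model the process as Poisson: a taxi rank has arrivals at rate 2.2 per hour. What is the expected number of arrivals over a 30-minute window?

1.1

E[N] = λt = 2.2 × 0.5 = 1.1 (a 30-minute window = 0.5 hours).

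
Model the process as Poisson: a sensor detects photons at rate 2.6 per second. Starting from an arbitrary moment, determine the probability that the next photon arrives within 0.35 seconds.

Inter-arrival times are exponential with rate λ = 2.6 per second.
P(T ≤ 0.35) = 1 − e^(−λt) = 1 − e^(−2.6 × 0.35) = 1 − e^(−0.91) ≈ 0.5975.

0.5975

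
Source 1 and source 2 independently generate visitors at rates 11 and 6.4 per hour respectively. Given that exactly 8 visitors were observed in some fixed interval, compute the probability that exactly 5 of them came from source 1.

Given the total, each event is independently from source 1 with probability p = λ_1/(λ_1+λ_2) = 11/17.4 ≈ 0.6322.
So K ~ Binomial(8, 11/17.4): P(K = 5) = C(8,5) · (11/17.4)^5 · (6.4/17.4)^3 ≈ 0.2814.

0.2814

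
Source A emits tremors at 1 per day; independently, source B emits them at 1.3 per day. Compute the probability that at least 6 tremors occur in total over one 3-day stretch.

Independent Poisson processes superpose: combined rate λ = 1 + 1.3 = 2.3 per day.
Over the interval, μ = 2.3 × 3 = 6.9 (a 3-day stretch = 3 days).
P(N ≥ 6) = 1 − P(N ≤ 5) ≈ 0.6863.

0.6863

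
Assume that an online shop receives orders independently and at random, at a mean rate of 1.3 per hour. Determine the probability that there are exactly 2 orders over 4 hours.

Over the interval, μ = 1.3 × 4 = 5.2 (4 hours).
P(N = 2) = e^(−μ) μ^2/2! = e^(−5.2) · 5.2^2/2 ≈ 0.0746.

0.0746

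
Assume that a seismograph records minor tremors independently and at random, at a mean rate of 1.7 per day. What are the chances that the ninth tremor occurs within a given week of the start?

0.8383

Over the interval, μ = 1.7 × 7 = 11.9 (a week = 7 days).
The ninth arrival falls in the interval iff at least 9 events occur there: P(S_9 ≤ t) = P(N ≥ 9) = 1 − P(N ≤ 8) ≈ 0.8383.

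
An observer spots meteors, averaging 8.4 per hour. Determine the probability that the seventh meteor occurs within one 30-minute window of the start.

0.1325

Over the interval, μ = 8.4 × 0.5 = 4.2 (a 30-minute window = 0.5 hours).
The seventh arrival falls in the interval iff at least 7 events occur there: P(S_7 ≤ t) = P(N ≥ 7) = 1 − P(N ≤ 6) ≈ 0.1325.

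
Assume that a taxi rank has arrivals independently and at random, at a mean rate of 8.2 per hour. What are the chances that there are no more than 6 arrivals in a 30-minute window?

0.8786

Over the interval, μ = 8.2 × 0.5 = 4.1 (a 30-minute window = 0.5 hours).
P(N ≤ 6) = Σ_{j=0}^{6} e^(−μ) μ^j/j! ≈ 0.8786.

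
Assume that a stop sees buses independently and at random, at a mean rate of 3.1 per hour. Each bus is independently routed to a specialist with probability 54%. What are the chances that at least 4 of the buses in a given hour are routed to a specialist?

0.0893

Thinning: the buses that are routed to a specialist themselves form a Poisson process with rate 0.54 × 3.1 = 1.674 per hour.
So μ = 1.674.
P(N ≥ 4) = 1 − P(N ≤ 3) ≈ 0.0893.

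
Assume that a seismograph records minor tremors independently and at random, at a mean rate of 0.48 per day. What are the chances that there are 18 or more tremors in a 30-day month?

0.2025

Over the interval, μ = 0.48 × 30 = 14.4 (a 30-day month = 30 days).
P(N ≥ 18) = 1 − P(N ≤ 17) = 1 − Σ_{j=0}^{17} e^(−μ) μ^j/j! ≈ 0.2025.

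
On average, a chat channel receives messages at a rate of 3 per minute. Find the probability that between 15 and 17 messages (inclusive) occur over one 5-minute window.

Over the interval, μ = 3 × 5 = 15 (a 5-minute window = 5 minutes).
P(15 ≤ N ≤ 17) = Σ_{j=15}^{17} e^(−15) · 15^j/j! ≈ 0.2832.

0.2832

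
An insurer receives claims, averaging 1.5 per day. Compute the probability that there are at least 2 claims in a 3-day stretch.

Over the interval, μ = 1.5 × 3 = 4.5 (a 3-day stretch = 3 days).
P(N ≥ 2) = 1 − P(N ≤ 1) = 1 − Σ_{j=0}^{1} e^(−μ) μ^j/j! ≈ 0.9389.

0.9389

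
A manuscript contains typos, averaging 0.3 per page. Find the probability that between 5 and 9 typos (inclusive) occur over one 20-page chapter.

Over the interval, μ = 0.3 × 20 = 6 (a 20-page chapter = 20 pages).
P(5 ≤ N ≤ 9) = Σ_{j=5}^{9} e^(−6) · 6^j/j! ≈ 0.6310.

0.6310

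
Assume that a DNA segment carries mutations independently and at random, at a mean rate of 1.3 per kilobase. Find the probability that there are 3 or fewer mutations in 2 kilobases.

0.7360

Over the interval, μ = 1.3 × 2 = 2.6 (2 kilobases).
P(N ≤ 3) = Σ_{j=0}^{3} e^(−μ) μ^j/j! ≈ 0.7360.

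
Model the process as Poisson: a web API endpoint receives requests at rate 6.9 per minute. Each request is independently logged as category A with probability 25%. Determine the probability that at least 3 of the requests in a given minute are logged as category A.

Thinning: the requests that are logged as category A themselves form a Poisson process with rate 0.25 × 6.9 = 1.725 per minute.
So μ = 1.725.
P(N ≥ 3) = 1 − P(N ≤ 2) ≈ 0.2494.

0.2494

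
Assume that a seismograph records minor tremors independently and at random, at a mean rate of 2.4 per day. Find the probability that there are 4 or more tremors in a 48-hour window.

0.7058

Over the interval, μ = 2.4 × 2 = 4.8 (a 48-hour window = 2 days).
P(N ≥ 4) = 1 − P(N ≤ 3) = 1 − Σ_{j=0}^{3} e^(−μ) μ^j/j! ≈ 0.7058.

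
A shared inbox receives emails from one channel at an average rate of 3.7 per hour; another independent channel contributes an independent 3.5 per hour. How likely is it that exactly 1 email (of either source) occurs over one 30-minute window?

Independent Poisson processes superpose: combined rate λ = 3.7 + 3.5 = 7.2 per hour.
Over the interval, μ = 7.2 × 0.5 = 3.6 (a 30-minute window = 0.5 hours).
P(N = 1) = e^(−3.6) · 3.6^1/1! ≈ 0.0984.

0.0984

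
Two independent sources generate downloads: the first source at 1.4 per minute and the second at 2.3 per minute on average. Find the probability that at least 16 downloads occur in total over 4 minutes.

Independent Poisson processes superpose: combined rate λ = 1.4 + 2.3 = 3.7 per minute.
Over the interval, μ = 3.7 × 4 = 14.8 (4 minutes).
P(N ≥ 16) = 1 − P(N ≤ 15) ≈ 0.4114.

0.4114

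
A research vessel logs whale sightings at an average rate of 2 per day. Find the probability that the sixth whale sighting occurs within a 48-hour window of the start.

0.2149

Over the interval, μ = 2 × 2 = 4 (a 48-hour window = 2 days).
The sixth arrival falls in the interval iff at least 6 events occur there: P(S_6 ≤ t) = P(N ≥ 6) = 1 − P(N ≤ 5) ≈ 0.2149.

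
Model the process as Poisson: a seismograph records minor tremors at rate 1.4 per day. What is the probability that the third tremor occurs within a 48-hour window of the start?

Over the interval, μ = 1.4 × 2 = 2.8 (a 48-hour window = 2 days).
The third arrival falls in the interval iff at least 3 events occur there: P(S_3 ≤ t) = P(N ≥ 3) = 1 − P(N ≤ 2) ≈ 0.5305.

0.5305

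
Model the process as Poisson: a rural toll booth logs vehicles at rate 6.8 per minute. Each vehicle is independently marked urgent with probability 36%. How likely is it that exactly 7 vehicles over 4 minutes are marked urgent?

0.0957

Thinning: the vehicles that are marked urgent themselves form a Poisson process with rate 0.36 × 6.8 = 2.448 per minute.
Over the interval, μ = 2.448 × 4 = 9.792 (4 minutes).
P(N = 7) = e^(−9.792) · 9.792^7/7! ≈ 0.0957.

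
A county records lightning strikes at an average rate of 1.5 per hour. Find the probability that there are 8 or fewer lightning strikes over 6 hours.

0.4557

Over the interval, μ = 1.5 × 6 = 9 (6 hours).
P(N ≤ 8) = Σ_{j=0}^{8} e^(−μ) μ^j/j! ≈ 0.4557.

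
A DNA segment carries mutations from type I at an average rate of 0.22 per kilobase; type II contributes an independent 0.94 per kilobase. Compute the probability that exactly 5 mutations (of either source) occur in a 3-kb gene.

Independent Poisson processes superpose: combined rate λ = 0.22 + 0.94 = 1.16 per kilobase.
Over the interval, μ = 1.16 × 3 = 3.48 (a 3-kb gene = 3 kilobases).
P(N = 5) = e^(−3.48) · 3.48^5/5! ≈ 0.1310.

0.1310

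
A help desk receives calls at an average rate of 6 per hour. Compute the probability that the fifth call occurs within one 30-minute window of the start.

Over the interval, μ = 6 × 0.5 = 3 (a 30-minute window = 0.5 hours).
The fifth arrival falls in the interval iff at least 5 events occur there: P(S_5 ≤ t) = P(N ≥ 5) = 1 − P(N ≤ 4) ≈ 0.1847.

0.1847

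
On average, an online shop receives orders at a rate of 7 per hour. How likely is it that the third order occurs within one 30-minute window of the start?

Over the interval, μ = 7 × 0.5 = 3.5 (a 30-minute window = 0.5 hours).
The third arrival falls in the interval iff at least 3 events occur there: P(S_3 ≤ t) = P(N ≥ 3) = 1 − P(N ≤ 2) ≈ 0.6792.

0.6792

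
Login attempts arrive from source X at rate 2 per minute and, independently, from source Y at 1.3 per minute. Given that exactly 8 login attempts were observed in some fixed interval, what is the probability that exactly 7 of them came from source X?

0.0947

Given the total, each event is independently from source X with probability p = λ_X/(λ_X+λ_Y) = 2/3.3 ≈ 0.6061.
So K ~ Binomial(8, 2/3.3): P(K = 7) = C(8,7) · (2/3.3)^7 · (1.3/3.3)^1 ≈ 0.0947.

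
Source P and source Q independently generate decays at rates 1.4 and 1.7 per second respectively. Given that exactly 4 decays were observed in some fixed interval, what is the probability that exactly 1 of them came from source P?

Given the total, each event is independently from source P with probability p = λ_P/(λ_P+λ_Q) = 1.4/3.1 ≈ 0.4516.
So K ~ Binomial(4, 1.4/3.1): P(K = 1) = C(4,1) · (1.4/3.1)^1 · (1.7/3.1)^3 ≈ 0.2979.

0.2979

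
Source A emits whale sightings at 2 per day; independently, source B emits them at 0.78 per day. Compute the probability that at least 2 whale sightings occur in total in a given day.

Independent Poisson processes superpose: combined rate λ = 2 + 0.78 = 2.78 per day.
So μ = 2.78.
P(N ≥ 2) = 1 − P(N ≤ 1) ≈ 0.7655.

0.7655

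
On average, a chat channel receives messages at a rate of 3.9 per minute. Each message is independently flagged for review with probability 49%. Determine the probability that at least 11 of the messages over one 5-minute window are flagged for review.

Thinning: the messages that are flagged for review themselves form a Poisson process with rate 0.49 × 3.9 = 1.911 per minute.
Over the interval, μ = 1.911 × 5 = 9.555 (a 5-minute window = 5 minutes).
P(N ≥ 11) = 1 − P(N ≤ 10) ≈ 0.3615.

0.3615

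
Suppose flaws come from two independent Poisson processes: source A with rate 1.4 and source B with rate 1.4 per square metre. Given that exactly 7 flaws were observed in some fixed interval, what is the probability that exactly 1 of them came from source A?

Given the total, each event is independently from source A with probability p = λ_A/(λ_A+λ_B) = 1.4/2.8 = 0.5000.
So K ~ Binomial(7, 1.4/2.8): P(K = 1) = C(7,1) · (1.4/2.8)^1 · (1.4/2.8)^6 ≈ 0.0547.

0.0547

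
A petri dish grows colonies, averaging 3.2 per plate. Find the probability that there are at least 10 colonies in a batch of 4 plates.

Over the interval, μ = 3.2 × 4 = 12.8 (a batch of 4 plates = 4 plates).
P(N ≥ 10) = 1 − P(N ≤ 9) = 1 − Σ_{j=0}^{9} e^(−μ) μ^j/j! ≈ 0.8206.

0.8206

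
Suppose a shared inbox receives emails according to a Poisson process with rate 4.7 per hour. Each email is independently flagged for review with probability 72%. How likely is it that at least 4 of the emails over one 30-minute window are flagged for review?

0.0920

Thinning: the emails that are flagged for review themselves form a Poisson process with rate 0.72 × 4.7 = 3.384 per hour.
Over the interval, μ = 3.384 × 0.5 = 1.692 (a 30-minute window = 0.5 hours).
P(N ≥ 4) = 1 − P(N ≤ 3) ≈ 0.0920.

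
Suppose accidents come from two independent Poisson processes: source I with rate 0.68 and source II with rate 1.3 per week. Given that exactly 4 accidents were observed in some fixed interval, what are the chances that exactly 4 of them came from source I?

0.0139

Given the total, each event is independently from source I with probability p = λ_I/(λ_I+λ_II) = 0.68/1.98 ≈ 0.3434.
So K ~ Binomial(4, 0.68/1.98): P(K = 4) = C(4,4) · (0.68/1.98)^4 · (1.3/1.98)^0 ≈ 0.0139.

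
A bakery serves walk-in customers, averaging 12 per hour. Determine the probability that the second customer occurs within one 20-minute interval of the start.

0.9084

Over the interval, μ = 12 × 1/3 = 4 (a 20-minute interval = 1/3 hours).
The second arrival falls in the interval iff at least 2 events occur there: P(S_2 ≤ t) = P(N ≥ 2) = 1 − P(N ≤ 1) ≈ 0.9084.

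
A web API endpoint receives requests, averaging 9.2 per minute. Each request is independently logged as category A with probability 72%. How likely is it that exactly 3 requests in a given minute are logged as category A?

0.0643

Thinning: the requests that are logged as category A themselves form a Poisson process with rate 0.72 × 9.2 = 6.624 per minute.
So μ = 6.624.
P(N = 3) = e^(−6.624) · 6.624^3/3! ≈ 0.0643.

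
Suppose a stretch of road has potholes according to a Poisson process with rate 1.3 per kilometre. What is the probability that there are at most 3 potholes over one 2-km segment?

Over the interval, μ = 1.3 × 2 = 2.6 (a 2-km segment = 2 kilometres).
P(N ≤ 3) = Σ_{j=0}^{3} e^(−μ) μ^j/j! ≈ 0.7360.

0.7360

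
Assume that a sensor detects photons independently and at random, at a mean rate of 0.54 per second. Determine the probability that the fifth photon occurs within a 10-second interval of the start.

0.6267

Over the interval, μ = 0.54 × 10 = 5.4 (a 10-second interval = 10 seconds).
The fifth arrival falls in the interval iff at least 5 events occur there: P(S_5 ≤ t) = P(N ≥ 5) = 1 − P(N ≤ 4) ≈ 0.6267.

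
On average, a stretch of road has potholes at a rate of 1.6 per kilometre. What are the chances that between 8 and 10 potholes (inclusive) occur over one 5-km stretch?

0.3629

Over the interval, μ = 1.6 × 5 = 8 (a 5-km stretch = 5 kilometres).
P(8 ≤ N ≤ 10) = Σ_{j=8}^{10} e^(−8) · 8^j/j! ≈ 0.3629.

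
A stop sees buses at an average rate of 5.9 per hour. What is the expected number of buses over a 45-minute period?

4.425

E[N] = λt = 5.9 × 0.75 = 4.425 (a 45-minute period = 0.75 hours).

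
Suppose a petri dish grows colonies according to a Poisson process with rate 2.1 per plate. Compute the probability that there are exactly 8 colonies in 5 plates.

Over the interval, μ = 2.1 × 5 = 10.5 (5 plates).
P(N = 8) = e^(−μ) μ^8/8! = e^(−10.5) · 10.5^8/40320 ≈ 0.1009.

0.1009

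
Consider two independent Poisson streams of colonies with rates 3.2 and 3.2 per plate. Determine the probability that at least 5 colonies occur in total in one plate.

0.7649

Independent Poisson processes superpose: combined rate λ = 3.2 + 3.2 = 6.4 per plate.
So μ = 6.4.
P(N ≥ 5) = 1 − P(N ≤ 4) ≈ 0.7649.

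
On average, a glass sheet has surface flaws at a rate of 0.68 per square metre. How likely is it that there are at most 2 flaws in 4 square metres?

0.4887

Over the interval, μ = 0.68 × 4 = 2.72 (4 square metres).
P(N ≤ 2) = Σ_{j=0}^{2} e^(−μ) μ^j/j! ≈ 0.4887.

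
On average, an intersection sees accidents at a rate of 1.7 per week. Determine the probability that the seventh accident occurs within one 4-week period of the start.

0.5201

Over the interval, μ = 1.7 × 4 = 6.8 (a 4-week period = 4 weeks).
The seventh arrival falls in the interval iff at least 7 events occur there: P(S_7 ≤ t) = P(N ≥ 7) = 1 − P(N ≤ 6) ≈ 0.5201.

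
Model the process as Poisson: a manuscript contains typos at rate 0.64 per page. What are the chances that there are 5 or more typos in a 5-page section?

Over the interval, μ = 0.64 × 5 = 3.2 (a 5-page section = 5 pages).
P(N ≥ 5) = 1 − P(N ≤ 4) = 1 − Σ_{j=0}^{4} e^(−μ) μ^j/j! ≈ 0.2194.

0.2194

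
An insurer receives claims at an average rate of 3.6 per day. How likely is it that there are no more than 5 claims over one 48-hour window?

Over the interval, μ = 3.6 × 2 = 7.2 (a 48-hour window = 2 days).
P(N ≤ 5) = Σ_{j=0}^{5} e^(−μ) μ^j/j! ≈ 0.2759.

0.2759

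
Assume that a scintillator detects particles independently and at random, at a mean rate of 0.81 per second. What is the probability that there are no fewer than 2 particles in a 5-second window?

Over the interval, μ = 0.81 × 5 = 4.05 (a 5-second window = 5 seconds).
P(N ≥ 2) = 1 − P(N ≤ 1) = 1 − Σ_{j=0}^{1} e^(−μ) μ^j/j! ≈ 0.9120.

0.9120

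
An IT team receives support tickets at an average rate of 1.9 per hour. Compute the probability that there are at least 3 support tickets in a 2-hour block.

Over the interval, μ = 1.9 × 2 = 3.8 (a 2-hour block = 2 hours).
P(N ≥ 3) = 1 − P(N ≤ 2) = 1 − Σ_{j=0}^{2} e^(−μ) μ^j/j! ≈ 0.7311.

0.7311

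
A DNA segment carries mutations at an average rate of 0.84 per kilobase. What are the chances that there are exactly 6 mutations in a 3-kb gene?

0.0286

Over the interval, μ = 0.84 × 3 = 2.52 (a 3-kb gene = 3 kilobases).
P(N = 6) = e^(−μ) μ^6/6! = e^(−2.52) · 2.52^6/720 ≈ 0.0286.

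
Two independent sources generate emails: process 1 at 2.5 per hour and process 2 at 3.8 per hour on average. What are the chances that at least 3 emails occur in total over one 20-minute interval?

Independent Poisson processes superpose: combined rate λ = 2.5 + 3.8 = 6.3 per hour.
Over the interval, μ = 6.3 × 1/3 = 2.1 (a 20-minute interval = 1/3 hours).
P(N ≥ 3) = 1 − P(N ≤ 2) ≈ 0.3504.

0.3504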